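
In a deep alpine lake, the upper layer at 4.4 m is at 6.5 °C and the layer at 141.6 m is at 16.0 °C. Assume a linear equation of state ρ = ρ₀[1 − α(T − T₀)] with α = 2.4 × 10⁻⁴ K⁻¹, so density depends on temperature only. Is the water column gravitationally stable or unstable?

ΔT = 16.0 − 6.5 = +9.5 K, so Δρ/ρ₀ = −αΔT = -2.28 × 10⁻³.
Δρ/ρ₀ < 0, so Δρ < 0: deeper water is lighter → statically unstable; the column would overturn.

unstable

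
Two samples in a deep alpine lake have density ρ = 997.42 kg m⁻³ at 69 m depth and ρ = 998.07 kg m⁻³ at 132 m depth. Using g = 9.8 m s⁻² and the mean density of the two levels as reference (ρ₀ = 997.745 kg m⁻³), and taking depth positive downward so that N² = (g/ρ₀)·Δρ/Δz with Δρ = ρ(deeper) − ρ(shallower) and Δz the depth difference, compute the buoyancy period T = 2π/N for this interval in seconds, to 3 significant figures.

624 s

Δρ = 998.07 − 997.42 = 0.65 kg m⁻³ over Δz = 132 − 69 = 63 m.
N² = (9.8/997.745) × (0.65/63) = 1.0134 × 10⁻⁴ s⁻².
N = √(1.0134 × 10⁻⁴) = 0.010067 rad s⁻¹, so T = 2π/N = 624.14 s ≈ 624 s.
Since Δρ > 0 the layer is stably stratified.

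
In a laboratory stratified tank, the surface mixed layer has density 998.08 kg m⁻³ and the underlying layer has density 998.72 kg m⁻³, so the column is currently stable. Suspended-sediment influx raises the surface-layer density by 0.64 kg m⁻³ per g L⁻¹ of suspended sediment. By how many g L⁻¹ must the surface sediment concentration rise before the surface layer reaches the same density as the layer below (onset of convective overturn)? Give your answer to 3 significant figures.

1.00 g L⁻¹

Density deficit of the surface layer: 998.72 − 998.08 = 0.64 kg m⁻³.
Required change = 0.64 / 0.64 = 1.00 g L⁻¹.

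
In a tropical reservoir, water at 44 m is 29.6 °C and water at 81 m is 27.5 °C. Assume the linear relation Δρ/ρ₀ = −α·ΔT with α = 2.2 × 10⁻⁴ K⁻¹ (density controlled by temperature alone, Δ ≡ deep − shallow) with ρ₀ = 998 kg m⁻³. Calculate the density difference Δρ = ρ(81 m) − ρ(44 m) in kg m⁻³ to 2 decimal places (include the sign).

ΔT = -2.1 K, Δρ/ρ₀ = −αΔT = 4.62 × 10⁻⁴.
Δρ = 998 × (4.62 × 10⁻⁴) = +0.46 kg m⁻³.
Positive Δρ: denser below, stable.

+0.46 kg m⁻³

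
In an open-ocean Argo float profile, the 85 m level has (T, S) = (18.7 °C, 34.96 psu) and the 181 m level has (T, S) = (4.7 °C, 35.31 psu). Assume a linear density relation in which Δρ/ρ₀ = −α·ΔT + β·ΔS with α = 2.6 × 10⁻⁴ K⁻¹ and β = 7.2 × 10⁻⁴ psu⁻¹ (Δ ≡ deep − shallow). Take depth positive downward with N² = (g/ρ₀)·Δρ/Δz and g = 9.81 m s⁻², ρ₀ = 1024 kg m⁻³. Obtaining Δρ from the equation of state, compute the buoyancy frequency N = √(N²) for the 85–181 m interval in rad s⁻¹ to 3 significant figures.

0.0199 rad s⁻¹

ΔT = -14.0 K, ΔS = +0.35 psu (deep − shallow).
Δρ/ρ₀ = −αΔT + βΔS = 3.64 × 10⁻³ + 2.52 × 10⁻⁴ = 3.892 × 10⁻³, so Δρ ≈ 3.985 kg m⁻³.
N² = (g/ρ₀)·Δρ/Δz = g·(Δρ/ρ₀)/Δz = 9.81 × 3.892 × 10⁻³ / 96 = 3.9771 × 10⁻⁴ s⁻².
N = √(3.9771 × 10⁻⁴) = 0.019943 rad s⁻¹ ≈ 0.0199 rad s⁻¹.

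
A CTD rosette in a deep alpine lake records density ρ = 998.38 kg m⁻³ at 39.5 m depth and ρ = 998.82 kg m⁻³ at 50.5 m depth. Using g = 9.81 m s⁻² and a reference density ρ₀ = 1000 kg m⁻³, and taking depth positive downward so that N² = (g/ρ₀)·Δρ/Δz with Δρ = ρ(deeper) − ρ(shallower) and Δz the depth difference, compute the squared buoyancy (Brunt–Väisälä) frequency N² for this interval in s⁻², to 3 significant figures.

3.92 × 10⁻⁴ s⁻²

Δρ = 998.82 − 998.38 = 0.44 kg m⁻³ over Δz = 50.5 − 39.5 = 11 m.
N² = (9.81/1000) × (0.44/11) = 3.9240 × 10⁻⁴ s⁻² ≈ 3.92 × 10⁻⁴ s⁻².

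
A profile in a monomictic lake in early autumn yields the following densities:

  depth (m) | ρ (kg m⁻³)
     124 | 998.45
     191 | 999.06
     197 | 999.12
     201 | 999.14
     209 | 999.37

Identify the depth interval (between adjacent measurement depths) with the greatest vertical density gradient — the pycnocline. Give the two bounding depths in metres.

Compute the density gradient over each adjacent pair:
  124–191 m: Δρ/Δz = 0.61/67 = 9.1 × 10⁻³ kg m⁻⁴
  191–197 m: Δρ/Δz = 0.06/6 = 0.010 kg m⁻⁴
  197–201 m: Δρ/Δz = 0.02/4 = 5.0 × 10⁻³ kg m⁻⁴
  201–209 m: Δρ/Δz = 0.23/8 = 0.029 kg m⁻⁴
The largest gradient is in the 201–209 m interval — the pycnocline.

201–209 m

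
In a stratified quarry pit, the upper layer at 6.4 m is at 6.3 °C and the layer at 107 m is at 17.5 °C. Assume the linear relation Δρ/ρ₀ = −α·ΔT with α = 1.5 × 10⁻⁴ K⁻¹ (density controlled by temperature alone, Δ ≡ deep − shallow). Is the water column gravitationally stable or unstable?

ΔT = 17.5 − 6.3 = +11.2 K, so Δρ/ρ₀ = −αΔT = -1.68 × 10⁻³.
Δρ/ρ₀ < 0, so Δρ < 0: deeper water is lighter → statically unstable; the column would overturn.

unstable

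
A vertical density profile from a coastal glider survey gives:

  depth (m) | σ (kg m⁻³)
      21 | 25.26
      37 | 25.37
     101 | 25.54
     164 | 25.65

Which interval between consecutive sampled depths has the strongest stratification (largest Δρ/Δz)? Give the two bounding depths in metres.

Compute the density gradient over each adjacent pair:
  21–37 m: Δρ/Δz = 0.11/16 = 6.9 × 10⁻³ kg m⁻⁴
  37–101 m: Δρ/Δz = 0.17/64 = 2.7 × 10⁻³ kg m⁻⁴
  101–164 m: Δρ/Δz = 0.11/63 = 1.7 × 10⁻³ kg m⁻⁴
The largest gradient is in the 21–37 m interval — the pycnocline.

21–37 m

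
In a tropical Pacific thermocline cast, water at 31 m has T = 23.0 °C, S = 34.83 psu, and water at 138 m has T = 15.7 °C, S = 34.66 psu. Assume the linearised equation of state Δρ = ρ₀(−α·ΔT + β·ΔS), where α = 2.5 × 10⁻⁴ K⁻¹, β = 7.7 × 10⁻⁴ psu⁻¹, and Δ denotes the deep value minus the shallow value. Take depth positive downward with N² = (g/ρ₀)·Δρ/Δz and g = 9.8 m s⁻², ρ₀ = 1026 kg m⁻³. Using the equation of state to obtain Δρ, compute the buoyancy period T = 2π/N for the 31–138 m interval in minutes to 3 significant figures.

8.41 min

ΔT = -7.3 K, ΔS = -0.17 psu (deep − shallow).
Δρ/ρ₀ = −αΔT + βΔS = 1.825 × 10⁻³ − 1.309 × 10⁻⁴ = 1.6941 × 10⁻³, so Δρ ≈ 1.738 kg m⁻³.
N² = (g/ρ₀)·Δρ/Δz = g·(Δρ/ρ₀)/Δz = 9.8 × 1.6941 × 10⁻³ / 107 = 1.5516 × 10⁻⁴ s⁻².
N = √(1.5516 × 10⁻⁴) = 0.012456 rad s⁻¹ → T = 2π/N = 504.43 s = 8.4072 min ≈ 8.41 min.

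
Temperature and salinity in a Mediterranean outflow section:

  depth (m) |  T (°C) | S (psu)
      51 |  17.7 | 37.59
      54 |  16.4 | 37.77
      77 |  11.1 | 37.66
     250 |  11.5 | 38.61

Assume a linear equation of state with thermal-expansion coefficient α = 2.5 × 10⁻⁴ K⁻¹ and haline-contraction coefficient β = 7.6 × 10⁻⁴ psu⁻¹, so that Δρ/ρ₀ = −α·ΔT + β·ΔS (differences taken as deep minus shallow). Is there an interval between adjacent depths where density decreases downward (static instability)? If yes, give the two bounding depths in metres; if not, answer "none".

Evaluate Δρ/ρ₀ = −αΔT + βΔS across each adjacent pair:
  51–54 m: −αΔT+βΔS = −(2.5 × 10⁻⁴)(-1.3)+(7.6 × 10⁻⁴)(+0.18) = 4.6 × 10⁻⁴ → stable
  54–77 m: −αΔT+βΔS = −(2.5 × 10⁻⁴)(-5.3)+(7.6 × 10⁻⁴)(-0.11) = 1.2 × 10⁻³ → stable
  77–250 m: −αΔT+βΔS = −(2.5 × 10⁻⁴)(+0.4)+(7.6 × 10⁻⁴)(+0.95) = 6.2 × 10⁻⁴ → stable
Every interval has Δρ > 0: the column is stably stratified throughout.

none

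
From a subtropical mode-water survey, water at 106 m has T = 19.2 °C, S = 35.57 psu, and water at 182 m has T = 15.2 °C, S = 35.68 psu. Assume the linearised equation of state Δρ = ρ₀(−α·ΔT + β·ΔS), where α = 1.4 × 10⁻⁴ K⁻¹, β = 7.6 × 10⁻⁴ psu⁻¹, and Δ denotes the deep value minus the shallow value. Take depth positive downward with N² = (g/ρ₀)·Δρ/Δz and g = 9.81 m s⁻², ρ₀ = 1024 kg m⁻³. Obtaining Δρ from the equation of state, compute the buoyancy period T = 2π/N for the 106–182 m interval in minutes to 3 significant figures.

ΔT = -4.0 K, ΔS = +0.11 psu (deep − shallow).
Δρ/ρ₀ = −αΔT + βΔS = 5.60 × 10⁻⁴ + 8.36 × 10⁻⁵ = 6.436 × 10⁻⁴, so Δρ ≈ 0.6590 kg m⁻³.
N² = (g/ρ₀)·Δρ/Δz = g·(Δρ/ρ₀)/Δz = 9.81 × 6.436 × 10⁻⁴ / 76 = 8.3075 × 10⁻⁵ s⁻².
N = √(8.3075 × 10⁻⁵) = 9.1145 × 10⁻³ rad s⁻¹ → T = 2π/N = 689.36 s = 11.489 min ≈ 11.5 min.

11.5 min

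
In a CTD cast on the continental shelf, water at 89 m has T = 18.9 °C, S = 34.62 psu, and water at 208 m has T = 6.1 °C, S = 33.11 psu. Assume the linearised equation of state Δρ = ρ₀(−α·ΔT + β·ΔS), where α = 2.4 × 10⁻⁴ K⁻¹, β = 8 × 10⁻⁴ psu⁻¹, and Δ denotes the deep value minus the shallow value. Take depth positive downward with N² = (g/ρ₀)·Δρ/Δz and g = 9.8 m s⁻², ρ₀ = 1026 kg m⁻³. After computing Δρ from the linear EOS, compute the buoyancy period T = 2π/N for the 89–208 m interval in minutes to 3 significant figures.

8.45 min

ΔT = -12.8 K, ΔS = -1.51 psu (deep − shallow).
Δρ/ρ₀ = −αΔT + βΔS = 3.072 × 10⁻³ − 1.208 × 10⁻³ = 1.864 × 10⁻³, so Δρ ≈ 1.912 kg m⁻³.
N² = (g/ρ₀)·Δρ/Δz = g·(Δρ/ρ₀)/Δz = 9.8 × 1.864 × 10⁻³ / 119 = 1.5351 × 10⁻⁴ s⁻².
N = √(1.5351 × 10⁻⁴) = 0.012390 rad s⁻¹ → T = 2π/N = 507.12 s = 8.4520 min ≈ 8.45 min.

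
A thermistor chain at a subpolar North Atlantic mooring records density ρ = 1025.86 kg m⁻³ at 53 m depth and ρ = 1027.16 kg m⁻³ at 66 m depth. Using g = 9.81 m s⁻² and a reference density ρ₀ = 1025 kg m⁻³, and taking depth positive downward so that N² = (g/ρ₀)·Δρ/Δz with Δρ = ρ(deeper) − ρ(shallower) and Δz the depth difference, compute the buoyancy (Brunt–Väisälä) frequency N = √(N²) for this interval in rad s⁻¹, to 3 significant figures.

Δρ = 1027.16 − 1025.86 = 1.30 kg m⁻³ over Δz = 66 − 53 = 13 m.
N² = (9.81/1025) × (1.30/13) = 9.5707 × 10⁻⁴ s⁻².
N = √(9.5707 × 10⁻⁴) = 0.030937 rad s⁻¹ ≈ 0.0309 rad s⁻¹.

0.0309 rad s⁻¹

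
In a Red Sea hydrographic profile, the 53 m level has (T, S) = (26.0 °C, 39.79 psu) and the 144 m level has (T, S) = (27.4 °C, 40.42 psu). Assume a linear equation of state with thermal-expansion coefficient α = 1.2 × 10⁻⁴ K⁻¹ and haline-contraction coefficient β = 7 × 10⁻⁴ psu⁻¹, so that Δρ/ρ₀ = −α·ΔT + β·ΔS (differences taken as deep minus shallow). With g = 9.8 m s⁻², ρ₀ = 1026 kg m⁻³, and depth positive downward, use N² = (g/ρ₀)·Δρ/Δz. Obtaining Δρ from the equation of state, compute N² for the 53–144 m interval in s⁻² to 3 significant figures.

2.94 × 10⁻⁵ s⁻²

ΔT = +1.4 K, ΔS = +0.63 psu (deep − shallow).
Δρ/ρ₀ = −αΔT + βΔS = -1.68 × 10⁻⁴ + 4.41 × 10⁻⁴ = 2.73 × 10⁻⁴, so Δρ ≈ 0.2801 kg m⁻³.
N² = (g/ρ₀)·Δρ/Δz = g·(Δρ/ρ₀)/Δz = 9.8 × 2.73 × 10⁻⁴ / 91 = 2.9400 × 10⁻⁵ s⁻² ≈ 2.94 × 10⁻⁵ s⁻².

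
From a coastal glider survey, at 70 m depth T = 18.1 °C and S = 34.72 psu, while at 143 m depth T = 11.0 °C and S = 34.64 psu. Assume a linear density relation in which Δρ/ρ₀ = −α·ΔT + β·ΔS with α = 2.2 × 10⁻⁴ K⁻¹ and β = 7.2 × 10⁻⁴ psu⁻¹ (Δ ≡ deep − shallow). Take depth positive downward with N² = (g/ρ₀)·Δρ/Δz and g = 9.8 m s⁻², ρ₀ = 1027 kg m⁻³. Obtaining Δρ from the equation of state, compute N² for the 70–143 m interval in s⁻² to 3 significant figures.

2.02 × 10⁻⁴ s⁻²

ΔT = -7.1 K, ΔS = -0.08 psu (deep − shallow).
Δρ/ρ₀ = −αΔT + βΔS = 1.562 × 10⁻³ − 5.76 × 10⁻⁵ = 1.5044 × 10⁻³, so Δρ ≈ 1.545 kg m⁻³.
N² = (g/ρ₀)·Δρ/Δz = g·(Δρ/ρ₀)/Δz = 9.8 × 1.5044 × 10⁻³ / 73 = 2.0196 × 10⁻⁴ s⁻² ≈ 2.02 × 10⁻⁴ s⁻².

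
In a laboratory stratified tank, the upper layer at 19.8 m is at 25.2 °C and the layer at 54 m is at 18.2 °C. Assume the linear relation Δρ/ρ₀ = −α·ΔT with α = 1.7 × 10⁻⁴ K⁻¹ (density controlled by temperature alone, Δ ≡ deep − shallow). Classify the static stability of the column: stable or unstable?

stable

ΔT = 18.2 − 25.2 = -7.0 K, so Δρ/ρ₀ = −αΔT = 1.19 × 10⁻³.
Δρ/ρ₀ > 0, so Δρ > 0: deeper water is denser → statically stable.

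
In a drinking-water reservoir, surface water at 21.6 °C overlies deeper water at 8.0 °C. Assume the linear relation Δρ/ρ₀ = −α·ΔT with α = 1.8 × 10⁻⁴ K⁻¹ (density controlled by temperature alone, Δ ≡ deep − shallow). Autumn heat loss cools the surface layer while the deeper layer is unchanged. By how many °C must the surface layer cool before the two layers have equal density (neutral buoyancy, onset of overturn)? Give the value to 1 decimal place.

With temperature the only control, equal density requires T_surf′ = T_deep.
T_surf′ = 8.0 °C.
Cooling required: 21.6 − 8.0 = 13.6 °C.

13.6 °C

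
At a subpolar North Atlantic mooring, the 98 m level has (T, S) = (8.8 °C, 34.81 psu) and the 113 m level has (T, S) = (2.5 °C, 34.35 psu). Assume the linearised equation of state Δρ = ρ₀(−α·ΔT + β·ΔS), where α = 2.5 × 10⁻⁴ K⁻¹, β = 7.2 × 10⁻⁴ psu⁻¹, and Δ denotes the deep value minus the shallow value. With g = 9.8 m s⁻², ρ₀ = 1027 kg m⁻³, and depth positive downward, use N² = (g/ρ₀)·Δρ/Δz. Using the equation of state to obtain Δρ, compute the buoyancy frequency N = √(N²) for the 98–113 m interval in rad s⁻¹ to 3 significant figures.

0.0285 rad s⁻¹

ΔT = -6.3 K, ΔS = -0.46 psu (deep − shallow).
Δρ/ρ₀ = −αΔT + βΔS = 1.575 × 10⁻³ − 3.312 × 10⁻⁴ = 1.2438 × 10⁻³, so Δρ ≈ 1.277 kg m⁻³.
N² = (g/ρ₀)·Δρ/Δz = g·(Δρ/ρ₀)/Δz = 9.8 × 1.2438 × 10⁻³ / 15 = 8.1262 × 10⁻⁴ s⁻².
N = √(8.1262 × 10⁻⁴) = 0.028506 rad s⁻¹ ≈ 0.0285 rad s⁻¹.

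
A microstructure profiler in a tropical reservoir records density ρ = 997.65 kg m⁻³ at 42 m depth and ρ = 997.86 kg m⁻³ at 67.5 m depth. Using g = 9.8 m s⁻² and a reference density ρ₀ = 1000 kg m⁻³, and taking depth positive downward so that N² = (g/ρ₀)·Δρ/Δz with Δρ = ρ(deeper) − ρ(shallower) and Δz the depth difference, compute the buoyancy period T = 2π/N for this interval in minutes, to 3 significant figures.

11.7 min

Δρ = 997.86 − 997.65 = 0.21 kg m⁻³ over Δz = 67.5 − 42 = 25.5 m.
N² = (9.8/1000) × (0.21/25.5) = 8.0706 × 10⁻⁵ s⁻².
N = √(8.0706 × 10⁻⁵) = 8.9837 × 10⁻³ rad s⁻¹, so T = 2π/N = 699.40 s = 11.657 min ≈ 11.7 min.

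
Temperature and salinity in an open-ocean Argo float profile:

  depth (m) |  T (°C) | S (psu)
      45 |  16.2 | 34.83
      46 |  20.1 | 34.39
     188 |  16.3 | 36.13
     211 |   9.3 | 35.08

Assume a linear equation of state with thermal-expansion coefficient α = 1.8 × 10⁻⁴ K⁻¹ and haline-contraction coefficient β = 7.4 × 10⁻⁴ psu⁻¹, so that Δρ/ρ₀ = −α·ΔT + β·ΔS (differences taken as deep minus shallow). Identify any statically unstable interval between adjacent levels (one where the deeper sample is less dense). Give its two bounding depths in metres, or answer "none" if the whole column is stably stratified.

45–46 m

Evaluate Δρ/ρ₀ = −αΔT + βΔS across each adjacent pair:
  45–46 m: −αΔT+βΔS = −(1.8 × 10⁻⁴)(+3.9)+(7.4 × 10⁻⁴)(-0.44) = -1.0 × 10⁻³ → UNSTABLE
  46–188 m: −αΔT+βΔS = −(1.8 × 10⁻⁴)(-3.8)+(7.4 × 10⁻⁴)(+1.74) = 2.0 × 10⁻³ → stable
  188–211 m: −αΔT+βΔS = −(1.8 × 10⁻⁴)(-7.0)+(7.4 × 10⁻⁴)(-1.05) = 4.8 × 10⁻⁴ → stable
The 45–46 m interval has Δρ < 0: lighter water underlies denser water.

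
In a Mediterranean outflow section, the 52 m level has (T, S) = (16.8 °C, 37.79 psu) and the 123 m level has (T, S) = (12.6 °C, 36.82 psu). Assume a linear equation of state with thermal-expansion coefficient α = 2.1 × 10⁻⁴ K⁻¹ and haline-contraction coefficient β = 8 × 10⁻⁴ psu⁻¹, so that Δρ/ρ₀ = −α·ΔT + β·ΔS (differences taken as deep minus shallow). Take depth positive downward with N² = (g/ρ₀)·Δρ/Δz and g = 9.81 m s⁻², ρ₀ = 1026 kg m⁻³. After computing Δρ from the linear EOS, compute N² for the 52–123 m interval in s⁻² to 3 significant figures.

1.46 × 10⁻⁵ s⁻²

ΔT = -4.2 K, ΔS = -0.97 psu (deep − shallow).
Δρ/ρ₀ = −αΔT + βΔS = 8.82 × 10⁻⁴ − 7.76 × 10⁻⁴ = 1.06 × 10⁻⁴, so Δρ ≈ 0.1088 kg m⁻³.
N² = (g/ρ₀)·Δρ/Δz = g·(Δρ/ρ₀)/Δz = 9.81 × 1.06 × 10⁻⁴ / 71 = 1.4646 × 10⁻⁵ s⁻² ≈ 1.46 × 10⁻⁵ s⁻².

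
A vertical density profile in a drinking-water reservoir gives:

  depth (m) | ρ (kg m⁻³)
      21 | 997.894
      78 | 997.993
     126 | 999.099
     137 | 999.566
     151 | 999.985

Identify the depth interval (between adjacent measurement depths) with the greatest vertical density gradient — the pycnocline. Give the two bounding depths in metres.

126–137 m

Compute the density gradient over each adjacent pair:
  21–78 m: Δρ/Δz = 0.099/57 = 1.7 × 10⁻³ kg m⁻⁴
  78–126 m: Δρ/Δz = 1.106/48 = 0.023 kg m⁻⁴
  126–137 m: Δρ/Δz = 0.467/11 = 0.042 kg m⁻⁴
  137–151 m: Δρ/Δz = 0.419/14 = 0.030 kg m⁻⁴
The largest gradient is in the 126–137 m interval — the pycnocline.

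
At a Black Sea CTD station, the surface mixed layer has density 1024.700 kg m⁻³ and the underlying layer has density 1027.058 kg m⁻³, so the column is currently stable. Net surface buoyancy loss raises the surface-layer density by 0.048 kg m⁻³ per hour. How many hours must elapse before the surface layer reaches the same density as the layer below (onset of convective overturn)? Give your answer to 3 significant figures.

49.1 hours

Density deficit of the surface layer: 1027.058 − 1024.700 = 2.358 kg m⁻³.
Required change = 2.358 / 0.048 = 49.1 hours.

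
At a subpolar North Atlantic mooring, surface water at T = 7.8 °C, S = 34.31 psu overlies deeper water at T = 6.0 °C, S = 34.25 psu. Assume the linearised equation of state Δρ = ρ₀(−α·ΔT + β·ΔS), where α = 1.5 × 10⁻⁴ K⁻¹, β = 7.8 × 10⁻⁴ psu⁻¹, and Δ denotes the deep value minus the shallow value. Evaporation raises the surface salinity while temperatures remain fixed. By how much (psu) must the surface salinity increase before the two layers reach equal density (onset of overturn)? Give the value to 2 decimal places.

0.29 psu

Neutral buoyancy requires −α(T_deep − T_surf) + β(S_deep − S_surf′) = 0.
S_surf′ = S_deep − (α/β)·ΔT = 34.25 − (1.5 × 10⁻⁴/7.8 × 10⁻⁴)·(-1.8) = 34.5962 psu.
Increase required: 34.5962 − 34.31 = 0.2862 psu.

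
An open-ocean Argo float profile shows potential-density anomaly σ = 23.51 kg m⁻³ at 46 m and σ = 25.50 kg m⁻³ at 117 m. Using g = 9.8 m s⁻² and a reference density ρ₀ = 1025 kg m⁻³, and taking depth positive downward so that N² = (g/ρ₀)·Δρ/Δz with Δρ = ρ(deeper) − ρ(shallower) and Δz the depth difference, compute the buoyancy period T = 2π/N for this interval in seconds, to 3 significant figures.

Δρ = 1025.50 − 1023.51 = 1.99 kg m⁻³ over Δz = 117 − 46 = 71 m.
N² = (9.8/1025) × (1.99/71) = 2.6798 × 10⁻⁴ s⁻².
N = √(2.6798 × 10⁻⁴) = 0.016370 rad s⁻¹, so T = 2π/N = 383.82 s ≈ 384 s.
Since Δρ > 0 the layer is stably stratified.

384 s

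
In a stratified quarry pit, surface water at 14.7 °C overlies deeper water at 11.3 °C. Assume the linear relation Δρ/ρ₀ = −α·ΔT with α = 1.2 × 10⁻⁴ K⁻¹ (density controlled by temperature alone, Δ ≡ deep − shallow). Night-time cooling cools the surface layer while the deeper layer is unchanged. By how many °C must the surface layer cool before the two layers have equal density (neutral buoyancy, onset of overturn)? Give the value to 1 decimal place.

3.4 °C

With temperature the only control, equal density requires T_surf′ = T_deep.
T_surf′ = 11.3 °C.
Cooling required: 14.7 − 11.3 = 3.4 °C.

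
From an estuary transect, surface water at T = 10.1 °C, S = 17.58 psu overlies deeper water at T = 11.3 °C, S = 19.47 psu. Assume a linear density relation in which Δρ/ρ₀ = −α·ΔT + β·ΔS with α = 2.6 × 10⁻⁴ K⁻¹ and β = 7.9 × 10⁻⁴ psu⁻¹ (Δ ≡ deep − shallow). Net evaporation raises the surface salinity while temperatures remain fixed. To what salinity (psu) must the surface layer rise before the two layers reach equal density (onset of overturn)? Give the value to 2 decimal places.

19.08 psu

Neutral buoyancy requires −α(T_deep − T_surf) + β(S_deep − S_surf′) = 0.
S_surf′ = S_deep − (α/β)·ΔT = 19.47 − (2.6 × 10⁻⁴/7.9 × 10⁻⁴)·(+1.2) = 19.0751 psu.
Increase required: 19.0751 − 17.58 = 1.4951 psu.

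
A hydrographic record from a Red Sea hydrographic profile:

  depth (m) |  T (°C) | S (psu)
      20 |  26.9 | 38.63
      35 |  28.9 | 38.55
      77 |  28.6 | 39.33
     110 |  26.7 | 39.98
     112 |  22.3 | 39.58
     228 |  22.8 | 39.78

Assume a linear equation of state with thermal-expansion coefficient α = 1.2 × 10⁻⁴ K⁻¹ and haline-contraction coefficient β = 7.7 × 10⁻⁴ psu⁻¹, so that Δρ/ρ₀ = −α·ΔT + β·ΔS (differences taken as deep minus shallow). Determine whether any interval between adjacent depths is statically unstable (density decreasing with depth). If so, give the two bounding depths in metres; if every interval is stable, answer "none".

Evaluate Δρ/ρ₀ = −αΔT + βΔS across each adjacent pair:
  20–35 m: −αΔT+βΔS = −(1.2 × 10⁻⁴)(+2.0)+(7.7 × 10⁻⁴)(-0.08) = -3.0 × 10⁻⁴ → UNSTABLE
  35–77 m: −αΔT+βΔS = −(1.2 × 10⁻⁴)(-0.3)+(7.7 × 10⁻⁴)(+0.78) = 6.4 × 10⁻⁴ → stable
  77–110 m: −αΔT+βΔS = −(1.2 × 10⁻⁴)(-1.9)+(7.7 × 10⁻⁴)(+0.65) = 7.3 × 10⁻⁴ → stable
  110–112 m: −αΔT+βΔS = −(1.2 × 10⁻⁴)(-4.4)+(7.7 × 10⁻⁴)(-0.40) = 2.2 × 10⁻⁴ → stable
  112–228 m: −αΔT+βΔS = −(1.2 × 10⁻⁴)(+0.5)+(7.7 × 10⁻⁴)(+0.20) = 9.4 × 10⁻⁵ → stable
The 20–35 m interval has Δρ < 0: lighter water underlies denser water.

20–35 m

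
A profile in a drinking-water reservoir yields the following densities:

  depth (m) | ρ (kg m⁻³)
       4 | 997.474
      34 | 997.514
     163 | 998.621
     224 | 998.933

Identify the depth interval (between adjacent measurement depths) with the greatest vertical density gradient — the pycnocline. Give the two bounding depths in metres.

34–163 m

Compute the density gradient over each adjacent pair:
  4–34 m: Δρ/Δz = 0.040/30 = 1.3 × 10⁻³ kg m⁻⁴
  34–163 m: Δρ/Δz = 1.107/129 = 8.6 × 10⁻³ kg m⁻⁴
  163–224 m: Δρ/Δz = 0.312/61 = 5.1 × 10⁻³ kg m⁻⁴
The largest gradient is in the 34–163 m interval — the pycnocline.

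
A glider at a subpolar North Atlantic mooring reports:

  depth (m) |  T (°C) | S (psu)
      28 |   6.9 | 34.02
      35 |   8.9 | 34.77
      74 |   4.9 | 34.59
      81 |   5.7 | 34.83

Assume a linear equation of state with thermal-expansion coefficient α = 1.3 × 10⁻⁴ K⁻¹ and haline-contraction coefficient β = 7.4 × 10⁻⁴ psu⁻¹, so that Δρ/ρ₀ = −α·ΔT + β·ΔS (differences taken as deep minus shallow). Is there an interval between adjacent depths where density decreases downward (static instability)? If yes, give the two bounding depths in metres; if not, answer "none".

none

Evaluate Δρ/ρ₀ = −αΔT + βΔS across each adjacent pair:
  28–35 m: −αΔT+βΔS = −(1.3 × 10⁻⁴)(+2.0)+(7.4 × 10⁻⁴)(+0.75) = 2.9 × 10⁻⁴ → stable
  35–74 m: −αΔT+βΔS = −(1.3 × 10⁻⁴)(-4.0)+(7.4 × 10⁻⁴)(-0.18) = 3.9 × 10⁻⁴ → stable
  74–81 m: −αΔT+βΔS = −(1.3 × 10⁻⁴)(+0.8)+(7.4 × 10⁻⁴)(+0.24) = 7.4 × 10⁻⁵ → stable
Every interval has Δρ > 0: the column is stably stratified throughout.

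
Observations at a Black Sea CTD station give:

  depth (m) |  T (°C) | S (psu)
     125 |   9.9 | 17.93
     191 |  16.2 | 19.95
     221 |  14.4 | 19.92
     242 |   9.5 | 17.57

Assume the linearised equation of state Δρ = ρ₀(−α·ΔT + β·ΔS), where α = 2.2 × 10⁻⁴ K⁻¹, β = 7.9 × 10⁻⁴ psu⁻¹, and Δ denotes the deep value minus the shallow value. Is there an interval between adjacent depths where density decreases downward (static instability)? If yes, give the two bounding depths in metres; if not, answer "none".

Evaluate Δρ/ρ₀ = −αΔT + βΔS across each adjacent pair:
  125–191 m: −αΔT+βΔS = −(2.2 × 10⁻⁴)(+6.3)+(7.9 × 10⁻⁴)(+2.02) = 2.1 × 10⁻⁴ → stable
  191–221 m: −αΔT+βΔS = −(2.2 × 10⁻⁴)(-1.8)+(7.9 × 10⁻⁴)(-0.03) = 3.7 × 10⁻⁴ → stable
  221–242 m: −αΔT+βΔS = −(2.2 × 10⁻⁴)(-4.9)+(7.9 × 10⁻⁴)(-2.35) = -7.8 × 10⁻⁴ → UNSTABLE
The 221–242 m interval has Δρ < 0: lighter water underlies denser water.

221–242 m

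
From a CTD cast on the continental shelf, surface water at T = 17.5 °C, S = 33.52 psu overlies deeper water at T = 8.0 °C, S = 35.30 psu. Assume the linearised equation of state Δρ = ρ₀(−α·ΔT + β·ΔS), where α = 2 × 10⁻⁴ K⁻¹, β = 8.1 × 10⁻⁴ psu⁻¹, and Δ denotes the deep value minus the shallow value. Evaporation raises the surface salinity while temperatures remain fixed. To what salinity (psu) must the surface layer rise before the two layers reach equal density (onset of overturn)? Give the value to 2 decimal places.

Neutral buoyancy requires −α(T_deep − T_surf) + β(S_deep − S_surf′) = 0.
S_surf′ = S_deep − (α/β)·ΔT = 35.30 − (2 × 10⁻⁴/8.1 × 10⁻⁴)·(-9.5) = 37.6457 psu.
Increase required: 37.6457 − 33.52 = 4.1257 psu.

37.65 psu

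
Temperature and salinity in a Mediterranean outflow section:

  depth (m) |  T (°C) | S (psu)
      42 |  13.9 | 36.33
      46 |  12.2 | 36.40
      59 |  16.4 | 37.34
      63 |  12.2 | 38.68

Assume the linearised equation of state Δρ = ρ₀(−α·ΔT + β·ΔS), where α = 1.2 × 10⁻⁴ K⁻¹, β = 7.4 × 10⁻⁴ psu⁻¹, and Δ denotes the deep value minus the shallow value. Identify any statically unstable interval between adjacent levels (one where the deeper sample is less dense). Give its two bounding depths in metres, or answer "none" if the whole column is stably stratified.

none

Evaluate Δρ/ρ₀ = −αΔT + βΔS across each adjacent pair:
  42–46 m: −αΔT+βΔS = −(1.2 × 10⁻⁴)(-1.7)+(7.4 × 10⁻⁴)(+0.07) = 2.6 × 10⁻⁴ → stable
  46–59 m: −αΔT+βΔS = −(1.2 × 10⁻⁴)(+4.2)+(7.4 × 10⁻⁴)(+0.94) = 1.9 × 10⁻⁴ → stable
  59–63 m: −αΔT+βΔS = −(1.2 × 10⁻⁴)(-4.2)+(7.4 × 10⁻⁴)(+1.34) = 1.5 × 10⁻³ → stable
Every interval has Δρ > 0: the column is stably stratified throughout.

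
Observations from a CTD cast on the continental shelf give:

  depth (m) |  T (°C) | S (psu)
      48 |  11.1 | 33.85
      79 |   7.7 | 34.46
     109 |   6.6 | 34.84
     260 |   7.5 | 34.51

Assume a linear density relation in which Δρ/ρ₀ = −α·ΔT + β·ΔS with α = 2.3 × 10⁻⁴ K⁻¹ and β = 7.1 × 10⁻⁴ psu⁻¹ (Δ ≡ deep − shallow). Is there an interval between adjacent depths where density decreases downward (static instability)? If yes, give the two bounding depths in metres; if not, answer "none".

109–260 m

Evaluate Δρ/ρ₀ = −αΔT + βΔS across each adjacent pair:
  48–79 m: −αΔT+βΔS = −(2.3 × 10⁻⁴)(-3.4)+(7.1 × 10⁻⁴)(+0.61) = 1.2 × 10⁻³ → stable
  79–109 m: −αΔT+βΔS = −(2.3 × 10⁻⁴)(-1.1)+(7.1 × 10⁻⁴)(+0.38) = 5.2 × 10⁻⁴ → stable
  109–260 m: −αΔT+βΔS = −(2.3 × 10⁻⁴)(+0.9)+(7.1 × 10⁻⁴)(-0.33) = -4.4 × 10⁻⁴ → UNSTABLE
The 109–260 m interval has Δρ < 0: lighter water underlies denser water.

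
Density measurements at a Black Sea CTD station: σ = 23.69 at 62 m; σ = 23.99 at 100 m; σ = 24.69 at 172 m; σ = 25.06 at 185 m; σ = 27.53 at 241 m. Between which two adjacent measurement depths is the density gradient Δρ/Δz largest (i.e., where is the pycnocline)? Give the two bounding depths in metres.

Compute the density gradient over each adjacent pair:
  62–100 m: Δρ/Δz = 0.30/38 = 7.9 × 10⁻³ kg m⁻⁴
  100–172 m: Δρ/Δz = 0.70/72 = 9.7 × 10⁻³ kg m⁻⁴
  172–185 m: Δρ/Δz = 0.37/13 = 0.028 kg m⁻⁴
  185–241 m: Δρ/Δz = 2.47/56 = 0.044 kg m⁻⁴
The largest gradient is in the 185–241 m interval — the pycnocline.

185–241 m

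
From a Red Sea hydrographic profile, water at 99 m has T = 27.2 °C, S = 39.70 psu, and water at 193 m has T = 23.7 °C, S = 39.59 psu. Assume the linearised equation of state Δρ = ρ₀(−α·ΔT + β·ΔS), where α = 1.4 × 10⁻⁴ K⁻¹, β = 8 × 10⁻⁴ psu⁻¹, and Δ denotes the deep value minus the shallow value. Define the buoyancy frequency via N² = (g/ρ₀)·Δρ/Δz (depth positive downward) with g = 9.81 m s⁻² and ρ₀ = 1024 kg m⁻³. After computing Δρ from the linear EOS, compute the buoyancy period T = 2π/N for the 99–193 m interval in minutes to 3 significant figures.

ΔT = -3.5 K, ΔS = -0.11 psu (deep − shallow).
Δρ/ρ₀ = −αΔT + βΔS = 4.90 × 10⁻⁴ − 8.80 × 10⁻⁵ = 4.02 × 10⁻⁴, so Δρ ≈ 0.4116 kg m⁻³.
N² = (g/ρ₀)·Δρ/Δz = g·(Δρ/ρ₀)/Δz = 9.81 × 4.02 × 10⁻⁴ / 94 = 4.1953 × 10⁻⁵ s⁻².
N = √(4.1953 × 10⁻⁵) = 6.4771 × 10⁻³ rad s⁻¹ → T = 2π/N = 970.06 s = 16.168 min ≈ 16.2 min.

16.2 min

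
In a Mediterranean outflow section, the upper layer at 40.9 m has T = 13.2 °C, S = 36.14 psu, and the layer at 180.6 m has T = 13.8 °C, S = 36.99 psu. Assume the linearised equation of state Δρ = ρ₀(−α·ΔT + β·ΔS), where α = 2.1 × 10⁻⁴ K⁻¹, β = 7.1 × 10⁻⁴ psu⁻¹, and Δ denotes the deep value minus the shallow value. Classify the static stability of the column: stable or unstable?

ΔT = 13.8 − 13.2 = +0.6 K and ΔS = 36.99 − 36.14 = +0.85 psu (deep − shallow).
−αΔT = -1.26 × 10⁻⁴; βΔS = 6.035 × 10⁻⁴; sum Δρ/ρ₀ = 4.775 × 10⁻⁴.
Δρ/ρ₀ > 0, so Δρ > 0: deeper water is denser → statically stable.

stable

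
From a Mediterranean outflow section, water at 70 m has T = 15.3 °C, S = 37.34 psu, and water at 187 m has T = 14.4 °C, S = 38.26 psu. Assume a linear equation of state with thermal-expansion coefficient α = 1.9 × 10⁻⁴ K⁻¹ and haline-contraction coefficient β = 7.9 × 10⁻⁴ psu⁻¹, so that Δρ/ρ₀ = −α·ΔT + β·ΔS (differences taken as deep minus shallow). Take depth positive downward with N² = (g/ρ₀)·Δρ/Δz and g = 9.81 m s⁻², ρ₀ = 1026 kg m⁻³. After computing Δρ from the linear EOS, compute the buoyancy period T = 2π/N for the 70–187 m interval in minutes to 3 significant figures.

ΔT = -0.9 K, ΔS = +0.92 psu (deep − shallow).
Δρ/ρ₀ = −αΔT + βΔS = 1.71 × 10⁻⁴ + 7.268 × 10⁻⁴ = 8.978 × 10⁻⁴, so Δρ ≈ 0.9211 kg m⁻³.
N² = (g/ρ₀)·Δρ/Δz = g·(Δρ/ρ₀)/Δz = 9.81 × 8.978 × 10⁻⁴ / 117 = 7.5277 × 10⁻⁵ s⁻².
N = √(7.5277 × 10⁻⁵) = 8.6762 × 10⁻³ rad s⁻¹ → T = 2π/N = 724.19 s = 12.070 min ≈ 12.1 min.

12.1 min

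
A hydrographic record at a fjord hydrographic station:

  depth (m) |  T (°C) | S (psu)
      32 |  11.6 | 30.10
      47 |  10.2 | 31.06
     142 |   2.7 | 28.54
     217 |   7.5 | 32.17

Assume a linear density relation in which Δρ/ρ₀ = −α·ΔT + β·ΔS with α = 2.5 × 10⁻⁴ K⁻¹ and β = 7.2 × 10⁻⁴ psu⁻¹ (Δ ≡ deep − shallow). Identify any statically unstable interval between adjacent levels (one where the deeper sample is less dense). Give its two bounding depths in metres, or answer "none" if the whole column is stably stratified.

Evaluate Δρ/ρ₀ = −αΔT + βΔS across each adjacent pair:
  32–47 m: −αΔT+βΔS = −(2.5 × 10⁻⁴)(-1.4)+(7.2 × 10⁻⁴)(+0.96) = 1.0 × 10⁻³ → stable
  47–142 m: −αΔT+βΔS = −(2.5 × 10⁻⁴)(-7.5)+(7.2 × 10⁻⁴)(-2.52) = 6.1 × 10⁻⁵ → stable
  142–217 m: −αΔT+βΔS = −(2.5 × 10⁻⁴)(+4.8)+(7.2 × 10⁻⁴)(+3.63) = 1.4 × 10⁻³ → stable
Every interval has Δρ > 0: the column is stably stratified throughout.

none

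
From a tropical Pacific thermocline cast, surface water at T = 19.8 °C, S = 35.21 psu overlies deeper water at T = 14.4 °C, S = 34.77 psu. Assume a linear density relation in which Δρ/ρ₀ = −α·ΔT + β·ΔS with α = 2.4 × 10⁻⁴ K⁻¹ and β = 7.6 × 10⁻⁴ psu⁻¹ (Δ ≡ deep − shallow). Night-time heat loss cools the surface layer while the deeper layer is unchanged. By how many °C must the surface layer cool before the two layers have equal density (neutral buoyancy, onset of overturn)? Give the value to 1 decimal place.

Neutral buoyancy requires Δρ = 0, i.e. −α(T_deep − T_surf′) + β(S_deep − S_surf) = 0.
T_surf′ = T_deep − (β/α)·ΔS = 14.4 − (7.6 × 10⁻⁴/2.4 × 10⁻⁴)·(-0.44) = 15.793 °C.
Cooling required: 19.8 − (15.793) = 4.007 °C.

4.0 °C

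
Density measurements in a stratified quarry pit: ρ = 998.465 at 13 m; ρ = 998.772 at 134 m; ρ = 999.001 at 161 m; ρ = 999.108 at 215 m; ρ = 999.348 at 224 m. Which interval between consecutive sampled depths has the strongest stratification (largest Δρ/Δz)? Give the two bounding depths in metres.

215–224 m

Compute the density gradient over each adjacent pair:
  13–134 m: Δρ/Δz = 0.307/121 = 2.5 × 10⁻³ kg m⁻⁴
  134–161 m: Δρ/Δz = 0.229/27 = 8.5 × 10⁻³ kg m⁻⁴
  161–215 m: Δρ/Δz = 0.107/54 = 2.0 × 10⁻³ kg m⁻⁴
  215–224 m: Δρ/Δz = 0.240/9 = 0.027 kg m⁻⁴
The largest gradient is in the 215–224 m interval — the pycnocline.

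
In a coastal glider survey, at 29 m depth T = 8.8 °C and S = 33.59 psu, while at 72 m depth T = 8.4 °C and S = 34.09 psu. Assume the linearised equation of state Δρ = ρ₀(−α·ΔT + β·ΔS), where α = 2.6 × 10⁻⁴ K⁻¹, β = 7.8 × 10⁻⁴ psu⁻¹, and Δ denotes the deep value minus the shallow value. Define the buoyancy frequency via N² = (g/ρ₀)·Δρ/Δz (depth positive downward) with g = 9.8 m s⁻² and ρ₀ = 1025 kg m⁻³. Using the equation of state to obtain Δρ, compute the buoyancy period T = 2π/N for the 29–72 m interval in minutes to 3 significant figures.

9.87 min

ΔT = -0.4 K, ΔS = +0.50 psu (deep − shallow).
Δρ/ρ₀ = −αΔT + βΔS = 1.04 × 10⁻⁴ + 3.90 × 10⁻⁴ = 4.94 × 10⁻⁴, so Δρ ≈ 0.5063 kg m⁻³.
N² = (g/ρ₀)·Δρ/Δz = g·(Δρ/ρ₀)/Δz = 9.8 × 4.94 × 10⁻⁴ / 43 = 1.1259 × 10⁻⁴ s⁻².
N = √(1.1259 × 10⁻⁴) = 0.010611 rad s⁻¹ → T = 2π/N = 592.14 s = 9.8690 min ≈ 9.87 min.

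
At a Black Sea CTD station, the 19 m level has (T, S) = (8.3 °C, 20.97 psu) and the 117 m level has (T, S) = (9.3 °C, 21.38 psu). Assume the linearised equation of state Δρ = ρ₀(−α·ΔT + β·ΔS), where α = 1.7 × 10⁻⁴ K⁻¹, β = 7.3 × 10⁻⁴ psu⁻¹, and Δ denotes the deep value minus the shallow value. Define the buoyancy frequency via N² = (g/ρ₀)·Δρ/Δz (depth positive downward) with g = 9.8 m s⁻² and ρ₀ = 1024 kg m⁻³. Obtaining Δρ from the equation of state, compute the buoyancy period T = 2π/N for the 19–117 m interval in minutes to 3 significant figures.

ΔT = +1.0 K, ΔS = +0.41 psu (deep − shallow).
Δρ/ρ₀ = −αΔT + βΔS = -1.70 × 10⁻⁴ + 2.993 × 10⁻⁴ = 1.293 × 10⁻⁴, so Δρ ≈ 0.1324 kg m⁻³.
N² = (g/ρ₀)·Δρ/Δz = g·(Δρ/ρ₀)/Δz = 9.8 × 1.293 × 10⁻⁴ / 98 = 1.2930 × 10⁻⁵ s⁻².
N = √(1.2930 × 10⁻⁵) = 3.5958 × 10⁻³ rad s⁻¹ → T = 2π/N = 1.7474 × 10³ s = 29.123 min ≈ 29.1 min.

29.1 min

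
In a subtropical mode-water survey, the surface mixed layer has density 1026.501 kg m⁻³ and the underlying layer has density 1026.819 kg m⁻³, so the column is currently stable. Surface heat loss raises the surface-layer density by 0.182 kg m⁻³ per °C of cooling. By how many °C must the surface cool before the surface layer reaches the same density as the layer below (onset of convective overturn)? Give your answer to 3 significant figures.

Density deficit of the surface layer: 1026.819 − 1026.501 = 0.318 kg m⁻³.
Required change = 0.318 / 0.182 = 1.75 °C.

1.75 °C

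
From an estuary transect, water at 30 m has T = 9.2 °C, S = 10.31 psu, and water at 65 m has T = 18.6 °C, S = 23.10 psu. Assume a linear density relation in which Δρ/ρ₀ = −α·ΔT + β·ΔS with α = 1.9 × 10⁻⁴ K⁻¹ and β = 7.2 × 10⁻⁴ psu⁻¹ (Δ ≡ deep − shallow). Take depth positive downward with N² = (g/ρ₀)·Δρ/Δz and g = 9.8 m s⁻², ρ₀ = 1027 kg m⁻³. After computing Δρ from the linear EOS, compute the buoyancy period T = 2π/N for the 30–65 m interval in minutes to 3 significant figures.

ΔT = +9.4 K, ΔS = +12.79 psu (deep − shallow).
Δρ/ρ₀ = −αΔT + βΔS = -1.786 × 10⁻³ + 9.2088 × 10⁻³ = 7.4228 × 10⁻³, so Δρ ≈ 7.623 kg m⁻³.
N² = (g/ρ₀)·Δρ/Δz = g·(Δρ/ρ₀)/Δz = 9.8 × 7.4228 × 10⁻³ / 35 = 2.0784 × 10⁻³ s⁻².
N = √(2.0784 × 10⁻³) = 0.045589 rad s⁻¹ → T = 2π/N = 137.82 s = 2.2970 min ≈ 2.30 min.

2.30 min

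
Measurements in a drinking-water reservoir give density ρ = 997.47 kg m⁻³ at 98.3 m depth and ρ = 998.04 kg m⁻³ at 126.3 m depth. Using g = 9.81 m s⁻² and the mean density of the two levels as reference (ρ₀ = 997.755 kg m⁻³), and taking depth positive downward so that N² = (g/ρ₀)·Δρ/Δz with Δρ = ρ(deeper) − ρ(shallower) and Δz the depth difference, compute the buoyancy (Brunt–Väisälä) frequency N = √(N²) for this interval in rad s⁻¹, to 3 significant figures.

0.0141 rad s⁻¹

Δρ = 998.04 − 997.47 = 0.57 kg m⁻³ over Δz = 126.3 − 98.3 = 28 m.
N² = (9.81/997.755) × (0.57/28) = 2.0015 × 10⁻⁴ s⁻².
N = √(2.0015 × 10⁻⁴) = 0.014147 rad s⁻¹ ≈ 0.0141 rad s⁻¹.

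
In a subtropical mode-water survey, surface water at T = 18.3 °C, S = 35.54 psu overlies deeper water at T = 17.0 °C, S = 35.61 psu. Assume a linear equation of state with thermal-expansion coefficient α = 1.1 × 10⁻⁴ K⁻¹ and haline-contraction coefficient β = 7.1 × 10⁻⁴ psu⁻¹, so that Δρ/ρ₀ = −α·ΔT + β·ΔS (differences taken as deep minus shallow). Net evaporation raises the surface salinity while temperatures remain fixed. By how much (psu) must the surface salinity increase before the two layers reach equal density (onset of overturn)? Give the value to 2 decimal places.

Neutral buoyancy requires −α(T_deep − T_surf) + β(S_deep − S_surf′) = 0.
S_surf′ = S_deep − (α/β)·ΔT = 35.61 − (1.1 × 10⁻⁴/7.1 × 10⁻⁴)·(-1.3) = 35.8114 psu.
Increase required: 35.8114 − 35.54 = 0.2714 psu.

0.27 psu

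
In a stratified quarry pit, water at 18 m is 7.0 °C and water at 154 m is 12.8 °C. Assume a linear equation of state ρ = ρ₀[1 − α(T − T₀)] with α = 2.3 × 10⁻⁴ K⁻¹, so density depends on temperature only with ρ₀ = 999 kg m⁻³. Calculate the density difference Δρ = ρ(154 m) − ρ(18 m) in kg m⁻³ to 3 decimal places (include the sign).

-1.333 kg m⁻³

ΔT = +5.8 K, Δρ/ρ₀ = −αΔT = -1.334 × 10⁻³.
Δρ = 999 × (-1.334 × 10⁻³) = -1.333 kg m⁻³.
Negative Δρ: lighter below, statically unstable.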